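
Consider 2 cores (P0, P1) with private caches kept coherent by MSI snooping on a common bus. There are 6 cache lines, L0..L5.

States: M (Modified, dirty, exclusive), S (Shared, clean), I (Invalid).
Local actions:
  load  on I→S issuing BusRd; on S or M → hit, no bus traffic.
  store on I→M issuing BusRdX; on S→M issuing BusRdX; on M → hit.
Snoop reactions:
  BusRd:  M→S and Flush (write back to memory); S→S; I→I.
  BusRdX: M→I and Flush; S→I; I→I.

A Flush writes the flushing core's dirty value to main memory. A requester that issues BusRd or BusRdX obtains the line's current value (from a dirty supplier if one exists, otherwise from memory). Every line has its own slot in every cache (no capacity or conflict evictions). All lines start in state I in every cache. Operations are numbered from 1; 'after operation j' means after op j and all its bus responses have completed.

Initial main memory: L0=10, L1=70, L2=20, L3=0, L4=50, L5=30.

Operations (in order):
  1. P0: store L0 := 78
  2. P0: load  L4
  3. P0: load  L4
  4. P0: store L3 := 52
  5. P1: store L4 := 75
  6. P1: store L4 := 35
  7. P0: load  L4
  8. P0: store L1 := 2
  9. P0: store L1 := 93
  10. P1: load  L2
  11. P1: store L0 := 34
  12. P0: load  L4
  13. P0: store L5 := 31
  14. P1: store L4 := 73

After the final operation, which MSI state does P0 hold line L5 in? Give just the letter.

state = M

  op1 P0: store L0 := 78 → M/I on L0; bus BusRdX; mem=10
  op2 P0: load  L4 → S/I on L4; bus BusRd; mem=50
  op3 P0: load  L4 → S/I on L4; bus (none); mem=50
  op4 P0: store L3 := 52 → M/I on L3; bus BusRdX; mem=0
  op5 P1: store L4 := 75 → I/M on L4; bus BusRdX; mem=50
  op6 P1: store L4 := 35 → I/M on L4; bus (none); mem=50
  op7 P0: load  L4 → S/S on L4; bus BusRd Flush; mem=35
  op8 P0: store L1 := 2 → M/I on L1; bus BusRdX; mem=70
  op9 P0: store L1 := 93 → M/I on L1; bus (none); mem=70
  op10 P1: load  L2 → I/S on L2; bus BusRd; mem=20
  op11 P1: store L0 := 34 → I/M on L0; bus BusRdX Flush; mem=78
  op12 P0: load  L4 → S/S on L4; bus (none); mem=35
  op13 P0: store L5 := 31 → M/I on L5; bus BusRdX; mem=30
  op14 P1: store L4 := 73 → I/M on L4; bus BusRdX; mem=35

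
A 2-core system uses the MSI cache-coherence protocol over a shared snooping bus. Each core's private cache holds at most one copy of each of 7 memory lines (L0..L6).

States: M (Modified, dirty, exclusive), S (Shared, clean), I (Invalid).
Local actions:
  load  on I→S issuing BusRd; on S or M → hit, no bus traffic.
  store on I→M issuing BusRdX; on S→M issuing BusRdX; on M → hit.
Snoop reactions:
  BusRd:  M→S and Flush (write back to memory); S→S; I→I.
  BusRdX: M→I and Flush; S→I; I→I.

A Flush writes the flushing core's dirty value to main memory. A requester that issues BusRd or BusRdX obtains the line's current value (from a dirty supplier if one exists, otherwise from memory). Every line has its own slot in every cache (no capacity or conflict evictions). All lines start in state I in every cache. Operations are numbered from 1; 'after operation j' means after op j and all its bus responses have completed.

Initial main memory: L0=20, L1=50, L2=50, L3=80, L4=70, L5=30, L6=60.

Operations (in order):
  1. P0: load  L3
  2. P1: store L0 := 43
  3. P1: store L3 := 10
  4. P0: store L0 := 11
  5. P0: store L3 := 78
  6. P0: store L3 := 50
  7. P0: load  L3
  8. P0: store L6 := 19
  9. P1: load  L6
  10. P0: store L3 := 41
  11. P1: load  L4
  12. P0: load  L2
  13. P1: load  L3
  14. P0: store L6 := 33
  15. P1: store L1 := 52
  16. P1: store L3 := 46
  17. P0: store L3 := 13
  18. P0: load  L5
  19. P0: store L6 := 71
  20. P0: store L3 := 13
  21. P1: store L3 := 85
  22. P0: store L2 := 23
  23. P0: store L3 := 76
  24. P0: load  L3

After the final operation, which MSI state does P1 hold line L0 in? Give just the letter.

  op1 P0: load  L3 → S/I on L3; bus BusRd; mem=80
  op2 P1: store L0 := 43 → I/M on L0; bus BusRdX; mem=20
  op3 P1: store L3 := 10 → I/M on L3; bus BusRdX; mem=80
  op4 P0: store L0 := 11 → M/I on L0; bus BusRdX Flush; mem=43
  op5 P0: store L3 := 78 → M/I on L3; bus BusRdX Flush; mem=10
  op6 P0: store L3 := 50 → M/I on L3; bus (none); mem=10
  op7 P0: load  L3 → M/I on L3; bus (none); mem=10
  op8 P0: store L6 := 19 → M/I on L6; bus BusRdX; mem=60
  op9 P1: load  L6 → S/S on L6; bus BusRd Flush; mem=19
  op10 P0: store L3 := 41 → M/I on L3; bus (none); mem=10
  op11 P1: load  L4 → I/S on L4; bus BusRd; mem=70
  op12 P0: load  L2 → S/I on L2; bus BusRd; mem=50
  op13 P1: load  L3 → S/S on L3; bus BusRd Flush; mem=41
  op14 P0: store L6 := 33 → M/I on L6; bus BusRdX; mem=19
  op15 P1: store L1 := 52 → I/M on L1; bus BusRdX; mem=50
  op16 P1: store L3 := 46 → I/M on L3; bus BusRdX; mem=41
  op17 P0: store L3 := 13 → M/I on L3; bus BusRdX Flush; mem=46
  op18 P0: load  L5 → S/I on L5; bus BusRd; mem=30
  op19 P0: store L6 := 71 → M/I on L6; bus (none); mem=19
  op20 P0: store L3 := 13 → M/I on L3; bus (none); mem=46
  op21 P1: store L3 := 85 → I/M on L3; bus BusRdX Flush; mem=13
  op22 P0: store L2 := 23 → M/I on L2; bus BusRdX; mem=50
  op23 P0: store L3 := 76 → M/I on L3; bus BusRdX Flush; mem=85
  op24 P0: load  L3 → M/I on L3; bus (none); mem=85

state = I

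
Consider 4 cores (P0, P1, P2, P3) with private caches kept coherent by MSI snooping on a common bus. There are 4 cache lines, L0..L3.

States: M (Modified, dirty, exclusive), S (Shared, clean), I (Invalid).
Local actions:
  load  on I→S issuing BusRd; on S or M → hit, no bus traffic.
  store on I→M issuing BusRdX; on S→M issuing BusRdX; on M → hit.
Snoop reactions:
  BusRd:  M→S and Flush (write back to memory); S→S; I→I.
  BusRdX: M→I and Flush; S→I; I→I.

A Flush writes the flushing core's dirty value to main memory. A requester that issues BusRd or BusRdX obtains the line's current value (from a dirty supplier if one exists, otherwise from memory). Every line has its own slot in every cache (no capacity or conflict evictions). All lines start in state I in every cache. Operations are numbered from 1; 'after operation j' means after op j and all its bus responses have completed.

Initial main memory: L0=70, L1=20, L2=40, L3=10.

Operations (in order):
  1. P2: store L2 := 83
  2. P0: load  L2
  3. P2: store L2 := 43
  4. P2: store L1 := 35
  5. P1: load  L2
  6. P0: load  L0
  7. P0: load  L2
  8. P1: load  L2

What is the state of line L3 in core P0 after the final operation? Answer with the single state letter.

state = I

step 1: P2: store L2 := 83  ⟶  IIMI  (L2)  txn=BusRdX  M[L2]=40
step 2: P0: load  L2  ⟶  SISI  (L2)  txn=BusRd+Flush  M[L2]=83
step 3: P2: store L2 := 43  ⟶  IIMI  (L2)  txn=BusRdX  M[L2]=83
step 4: P2: store L1 := 35  ⟶  IIMI  (L1)  txn=BusRdX  M[L1]=20
step 5: P1: load  L2  ⟶  ISSI  (L2)  txn=BusRd+Flush  M[L2]=43
step 6: P0: load  L0  ⟶  SIII  (L0)  txn=BusRd  M[L0]=70
step 7: P0: load  L2  ⟶  SSSI  (L2)  txn=BusRd  M[L2]=43
step 8: P1: load  L2  ⟶  SSSI  (L2)  txn=∅  M[L2]=43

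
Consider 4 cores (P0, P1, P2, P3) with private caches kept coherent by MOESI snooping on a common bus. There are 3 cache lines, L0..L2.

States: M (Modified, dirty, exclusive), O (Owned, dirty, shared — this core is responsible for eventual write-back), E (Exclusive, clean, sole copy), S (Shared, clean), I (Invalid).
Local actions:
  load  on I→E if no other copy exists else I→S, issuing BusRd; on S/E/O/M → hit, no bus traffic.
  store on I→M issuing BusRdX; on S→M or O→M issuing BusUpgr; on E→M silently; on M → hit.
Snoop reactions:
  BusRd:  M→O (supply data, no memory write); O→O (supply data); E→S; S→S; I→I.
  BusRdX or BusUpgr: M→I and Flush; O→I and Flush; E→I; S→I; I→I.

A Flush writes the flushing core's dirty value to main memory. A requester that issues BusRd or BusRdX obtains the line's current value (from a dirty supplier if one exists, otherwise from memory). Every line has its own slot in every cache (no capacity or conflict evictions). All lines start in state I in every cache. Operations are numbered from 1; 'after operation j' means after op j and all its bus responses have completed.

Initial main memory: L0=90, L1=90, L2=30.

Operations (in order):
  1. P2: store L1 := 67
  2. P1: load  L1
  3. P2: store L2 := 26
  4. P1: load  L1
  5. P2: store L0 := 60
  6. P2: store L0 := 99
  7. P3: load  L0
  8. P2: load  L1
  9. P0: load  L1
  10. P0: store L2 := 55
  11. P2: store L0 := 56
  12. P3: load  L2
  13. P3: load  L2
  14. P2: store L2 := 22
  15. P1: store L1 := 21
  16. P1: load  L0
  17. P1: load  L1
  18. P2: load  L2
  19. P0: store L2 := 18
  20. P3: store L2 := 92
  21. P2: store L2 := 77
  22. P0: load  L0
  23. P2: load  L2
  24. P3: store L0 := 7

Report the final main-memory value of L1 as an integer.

memory[L1] = 67

  op1 P2: store L1 := 67 → I/I/M/I on L1; bus BusRdX; mem=90
  op2 P1: load  L1 → I/S/O/I on L1; bus BusRd; mem=90
  op3 P2: store L2 := 26 → I/I/M/I on L2; bus BusRdX; mem=30
  op4 P1: load  L1 → I/S/O/I on L1; bus (none); mem=90
  op5 P2: store L0 := 60 → I/I/M/I on L0; bus BusRdX; mem=90
  op6 P2: store L0 := 99 → I/I/M/I on L0; bus (none); mem=90
  op7 P3: load  L0 → I/I/O/S on L0; bus BusRd; mem=90
  op8 P2: load  L1 → I/S/O/I on L1; bus (none); mem=90
  op9 P0: load  L1 → S/S/O/I on L1; bus BusRd; mem=90
  op10 P0: store L2 := 55 → M/I/I/I on L2; bus BusRdX Flush; mem=26
  op11 P2: store L0 := 56 → I/I/M/I on L0; bus BusUpgr; mem=90
  op12 P3: load  L2 → O/I/I/S on L2; bus BusRd; mem=26
  op13 P3: load  L2 → O/I/I/S on L2; bus (none); mem=26
  op14 P2: store L2 := 22 → I/I/M/I on L2; bus BusRdX Flush; mem=55
  op15 P1: store L1 := 21 → I/M/I/I on L1; bus BusUpgr Flush; mem=67
  op16 P1: load  L0 → I/S/O/I on L0; bus BusRd; mem=90
  op17 P1: load  L1 → I/M/I/I on L1; bus (none); mem=67
  op18 P2: load  L2 → I/I/M/I on L2; bus (none); mem=55
  op19 P0: store L2 := 18 → M/I/I/I on L2; bus BusRdX Flush; mem=22
  op20 P3: store L2 := 92 → I/I/I/M on L2; bus BusRdX Flush; mem=18
  op21 P2: store L2 := 77 → I/I/M/I on L2; bus BusRdX Flush; mem=92
  op22 P0: load  L0 → S/S/O/I on L0; bus BusRd; mem=90
  op23 P2: load  L2 → I/I/M/I on L2; bus (none); mem=92
  op24 P3: store L0 := 7 → I/I/I/M on L0; bus BusRdX Flush; mem=56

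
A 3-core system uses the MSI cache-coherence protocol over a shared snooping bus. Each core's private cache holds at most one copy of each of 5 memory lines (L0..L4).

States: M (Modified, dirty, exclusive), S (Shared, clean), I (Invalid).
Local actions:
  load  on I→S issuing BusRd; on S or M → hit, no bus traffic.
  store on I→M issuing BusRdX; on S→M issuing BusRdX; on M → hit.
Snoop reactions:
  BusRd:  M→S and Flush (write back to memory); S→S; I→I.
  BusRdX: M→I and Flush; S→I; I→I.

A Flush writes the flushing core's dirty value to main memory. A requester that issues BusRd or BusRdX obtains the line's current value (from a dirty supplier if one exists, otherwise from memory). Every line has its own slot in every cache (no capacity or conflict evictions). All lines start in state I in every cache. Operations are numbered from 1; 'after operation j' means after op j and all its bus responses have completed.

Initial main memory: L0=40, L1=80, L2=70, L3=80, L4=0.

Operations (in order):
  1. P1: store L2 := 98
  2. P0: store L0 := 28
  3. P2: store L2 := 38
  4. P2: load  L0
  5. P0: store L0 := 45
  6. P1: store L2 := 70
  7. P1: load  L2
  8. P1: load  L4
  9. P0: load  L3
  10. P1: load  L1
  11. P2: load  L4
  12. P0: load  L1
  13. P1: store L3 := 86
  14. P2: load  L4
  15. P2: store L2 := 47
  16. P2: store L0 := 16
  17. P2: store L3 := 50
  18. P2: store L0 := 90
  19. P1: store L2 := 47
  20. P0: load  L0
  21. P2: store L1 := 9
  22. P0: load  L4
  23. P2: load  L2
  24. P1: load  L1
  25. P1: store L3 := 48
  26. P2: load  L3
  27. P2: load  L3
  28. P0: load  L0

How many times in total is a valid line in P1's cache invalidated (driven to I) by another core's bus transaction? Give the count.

[1] P1: store L2 := 98 | P0:I, P1:M(98), P2:I | bus: BusRdX
[2] P0: store L0 := 28 | P0:M(28), P1:I, P2:I | bus: BusRdX
[3] P2: store L2 := 38 | P0:I, P1:I, P2:M(38) | bus: BusRdX,Flush
[4] P2: load  L0 | P0:S(28), P1:I, P2:S(28) | bus: BusRd,Flush
[5] P0: store L0 := 45 | P0:M(45), P1:I, P2:I | bus: BusRdX
[6] P1: store L2 := 70 | P0:I, P1:M(70), P2:I | bus: BusRdX,Flush
[7] P1: load  L2 | P0:I, P1:M(70), P2:I | bus: none
[8] P1: load  L4 | P0:I, P1:S(0), P2:I | bus: BusRd
[9] P0: load  L3 | P0:S(80), P1:I, P2:I | bus: BusRd
[10] P1: load  L1 | P0:I, P1:S(80), P2:I | bus: BusRd
[11] P2: load  L4 | P0:I, P1:S(0), P2:S(0) | bus: BusRd
[12] P0: load  L1 | P0:S(80), P1:S(80), P2:I | bus: BusRd
[13] P1: store L3 := 86 | P0:I, P1:M(86), P2:I | bus: BusRdX
[14] P2: load  L4 | P0:I, P1:S(0), P2:S(0) | bus: none
[15] P2: store L2 := 47 | P0:I, P1:I, P2:M(47) | bus: BusRdX,Flush
[16] P2: store L0 := 16 | P0:I, P1:I, P2:M(16) | bus: BusRdX,Flush
[17] P2: store L3 := 50 | P0:I, P1:I, P2:M(50) | bus: BusRdX,Flush
[18] P2: store L0 := 90 | P0:I, P1:I, P2:M(90) | bus: none
[19] P1: store L2 := 47 | P0:I, P1:M(47), P2:I | bus: BusRdX,Flush
[20] P0: load  L0 | P0:S(90), P1:I, P2:S(90) | bus: BusRd,Flush
[21] P2: store L1 := 9 | P0:I, P1:I, P2:M(9) | bus: BusRdX
[22] P0: load  L4 | P0:S(0), P1:S(0), P2:S(0) | bus: BusRd
[23] P2: load  L2 | P0:I, P1:S(47), P2:S(47) | bus: BusRd,Flush
[24] P1: load  L1 | P0:I, P1:S(9), P2:S(9) | bus: BusRd,Flush
[25] P1: store L3 := 48 | P0:I, P1:M(48), P2:I | bus: BusRdX,Flush
[26] P2: load  L3 | P0:I, P1:S(48), P2:S(48) | bus: BusRd,Flush
[27] P2: load  L3 | P0:I, P1:S(48), P2:S(48) | bus: none
[28] P0: load  L0 | P0:S(90), P1:I, P2:S(90) | bus: none

invalidations = 4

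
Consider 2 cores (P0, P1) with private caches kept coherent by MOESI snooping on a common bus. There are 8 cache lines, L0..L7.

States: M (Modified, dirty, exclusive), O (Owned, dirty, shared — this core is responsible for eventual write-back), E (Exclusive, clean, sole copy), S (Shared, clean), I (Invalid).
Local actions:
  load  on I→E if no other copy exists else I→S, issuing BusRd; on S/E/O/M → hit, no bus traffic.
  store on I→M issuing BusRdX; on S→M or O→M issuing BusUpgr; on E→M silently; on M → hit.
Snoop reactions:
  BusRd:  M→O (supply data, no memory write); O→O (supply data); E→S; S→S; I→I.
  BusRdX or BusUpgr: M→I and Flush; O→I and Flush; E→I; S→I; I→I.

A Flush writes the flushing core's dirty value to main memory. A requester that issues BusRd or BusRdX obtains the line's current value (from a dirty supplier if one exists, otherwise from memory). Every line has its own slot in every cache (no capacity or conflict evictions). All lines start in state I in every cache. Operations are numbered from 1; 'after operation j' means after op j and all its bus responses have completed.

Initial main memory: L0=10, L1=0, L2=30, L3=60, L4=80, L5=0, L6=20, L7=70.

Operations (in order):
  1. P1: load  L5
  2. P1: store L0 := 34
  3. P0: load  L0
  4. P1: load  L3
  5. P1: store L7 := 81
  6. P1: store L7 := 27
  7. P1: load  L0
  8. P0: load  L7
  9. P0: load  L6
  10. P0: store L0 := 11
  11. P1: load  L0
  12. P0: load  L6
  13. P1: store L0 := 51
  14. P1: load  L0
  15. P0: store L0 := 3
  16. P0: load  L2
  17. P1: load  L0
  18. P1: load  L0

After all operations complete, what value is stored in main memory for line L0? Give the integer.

memory[L0] = 51

step 1: P1: load  L5  ⟶  IE  (L5)  txn=BusRd  M[L5]=0
step 2: P1: store L0 := 34  ⟶  IM  (L0)  txn=BusRdX  M[L0]=10
step 3: P0: load  L0  ⟶  SO  (L0)  txn=BusRd  M[L0]=10
step 4: P1: load  L3  ⟶  IE  (L3)  txn=BusRd  M[L3]=60
step 5: P1: store L7 := 81  ⟶  IM  (L7)  txn=BusRdX  M[L7]=70
step 6: P1: store L7 := 27  ⟶  IM  (L7)  txn=∅  M[L7]=70
step 7: P1: load  L0  ⟶  SO  (L0)  txn=∅  M[L0]=10
step 8: P0: load  L7  ⟶  SO  (L7)  txn=BusRd  M[L7]=70
step 9: P0: load  L6  ⟶  EI  (L6)  txn=BusRd  M[L6]=20
step 10: P0: store L0 := 11  ⟶  MI  (L0)  txn=BusUpgr+Flush  M[L0]=34
step 11: P1: load  L0  ⟶  OS  (L0)  txn=BusRd  M[L0]=34
step 12: P0: load  L6  ⟶  EI  (L6)  txn=∅  M[L6]=20
step 13: P1: store L0 := 51  ⟶  IM  (L0)  txn=BusUpgr+Flush  M[L0]=11
step 14: P1: load  L0  ⟶  IM  (L0)  txn=∅  M[L0]=11
step 15: P0: store L0 := 3  ⟶  MI  (L0)  txn=BusRdX+Flush  M[L0]=51
step 16: P0: load  L2  ⟶  EI  (L2)  txn=BusRd  M[L2]=30
step 17: P1: load  L0  ⟶  OS  (L0)  txn=BusRd  M[L0]=51
step 18: P1: load  L0  ⟶  OS  (L0)  txn=∅  M[L0]=51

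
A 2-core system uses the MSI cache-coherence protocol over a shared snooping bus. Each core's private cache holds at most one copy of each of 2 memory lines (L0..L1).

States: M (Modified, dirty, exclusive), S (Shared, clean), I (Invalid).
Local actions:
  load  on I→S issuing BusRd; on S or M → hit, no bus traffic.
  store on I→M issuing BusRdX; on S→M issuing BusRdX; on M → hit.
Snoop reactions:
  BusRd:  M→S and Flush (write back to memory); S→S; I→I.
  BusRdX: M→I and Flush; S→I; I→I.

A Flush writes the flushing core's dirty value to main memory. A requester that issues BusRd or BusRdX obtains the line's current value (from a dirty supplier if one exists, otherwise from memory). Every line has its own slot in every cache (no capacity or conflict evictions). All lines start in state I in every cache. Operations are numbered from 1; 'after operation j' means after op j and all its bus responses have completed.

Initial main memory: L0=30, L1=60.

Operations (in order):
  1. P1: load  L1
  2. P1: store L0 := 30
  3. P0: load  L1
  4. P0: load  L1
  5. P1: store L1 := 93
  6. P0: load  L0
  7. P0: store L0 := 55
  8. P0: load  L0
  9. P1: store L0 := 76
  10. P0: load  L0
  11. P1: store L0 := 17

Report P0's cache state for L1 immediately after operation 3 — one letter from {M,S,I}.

1. P1: load  L1  bus=[BusRd]  L1: P0=I P1=S  mem[L1]=60
2. P1: store L0 := 30  bus=[BusRdX]  L0: P0=I P1=M  mem[L0]=30
3. P0: load  L1  bus=[BusRd]  L1: P0=S P1=S  mem[L1]=60
4. P0: load  L1  bus=[-]  L1: P0=S P1=S  mem[L1]=60
5. P1: store L1 := 93  bus=[BusRdX]  L1: P0=I P1=M  mem[L1]=60
6. P0: load  L0  bus=[BusRd,Flush]  L0: P0=S P1=S  mem[L0]=30
7. P0: store L0 := 55  bus=[BusRdX]  L0: P0=M P1=I  mem[L0]=30
8. P0: load  L0  bus=[-]  L0: P0=M P1=I  mem[L0]=30
9. P1: store L0 := 76  bus=[BusRdX,Flush]  L0: P0=I P1=M  mem[L0]=55
10. P0: load  L0  bus=[BusRd,Flush]  L0: P0=S P1=S  mem[L0]=76
11. P1: store L0 := 17  bus=[BusRdX]  L0: P0=I P1=M  mem[L0]=76

state = S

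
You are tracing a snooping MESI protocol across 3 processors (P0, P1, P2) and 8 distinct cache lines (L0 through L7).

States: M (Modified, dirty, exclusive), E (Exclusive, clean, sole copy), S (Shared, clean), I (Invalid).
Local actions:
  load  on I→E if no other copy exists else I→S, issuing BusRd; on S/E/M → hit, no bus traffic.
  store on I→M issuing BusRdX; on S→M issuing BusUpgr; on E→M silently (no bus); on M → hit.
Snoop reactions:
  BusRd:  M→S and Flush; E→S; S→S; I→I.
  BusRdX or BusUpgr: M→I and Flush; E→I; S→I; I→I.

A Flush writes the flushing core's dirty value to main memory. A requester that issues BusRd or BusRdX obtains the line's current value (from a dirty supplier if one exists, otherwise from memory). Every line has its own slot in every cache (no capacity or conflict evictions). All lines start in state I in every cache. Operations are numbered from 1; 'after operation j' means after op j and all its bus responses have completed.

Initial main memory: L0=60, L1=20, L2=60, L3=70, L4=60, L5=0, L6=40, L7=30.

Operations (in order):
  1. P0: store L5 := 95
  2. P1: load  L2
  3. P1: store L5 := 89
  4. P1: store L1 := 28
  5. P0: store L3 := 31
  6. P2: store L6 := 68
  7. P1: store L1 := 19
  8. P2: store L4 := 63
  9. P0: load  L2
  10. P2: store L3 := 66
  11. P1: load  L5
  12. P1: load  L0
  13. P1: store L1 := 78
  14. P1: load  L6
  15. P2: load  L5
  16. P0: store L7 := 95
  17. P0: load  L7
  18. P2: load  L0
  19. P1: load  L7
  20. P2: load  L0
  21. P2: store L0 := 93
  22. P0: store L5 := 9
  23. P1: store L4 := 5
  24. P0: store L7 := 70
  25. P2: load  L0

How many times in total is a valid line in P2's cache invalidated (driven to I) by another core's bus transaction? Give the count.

[1] P0: store L5 := 95 | P0:M(95), P1:I, P2:I | bus: BusRdX
[2] P1: load  L2 | P0:I, P1:E(60), P2:I | bus: BusRd
[3] P1: store L5 := 89 | P0:I, P1:M(89), P2:I | bus: BusRdX,Flush
[4] P1: store L1 := 28 | P0:I, P1:M(28), P2:I | bus: BusRdX
[5] P0: store L3 := 31 | P0:M(31), P1:I, P2:I | bus: BusRdX
[6] P2: store L6 := 68 | P0:I, P1:I, P2:M(68) | bus: BusRdX
[7] P1: store L1 := 19 | P0:I, P1:M(19), P2:I | bus: none
[8] P2: store L4 := 63 | P0:I, P1:I, P2:M(63) | bus: BusRdX
[9] P0: load  L2 | P0:S(60), P1:S(60), P2:I | bus: BusRd
[10] P2: store L3 := 66 | P0:I, P1:I, P2:M(66) | bus: BusRdX,Flush
[11] P1: load  L5 | P0:I, P1:M(89), P2:I | bus: none
[12] P1: load  L0 | P0:I, P1:E(60), P2:I | bus: BusRd
[13] P1: store L1 := 78 | P0:I, P1:M(78), P2:I | bus: none
[14] P1: load  L6 | P0:I, P1:S(68), P2:S(68) | bus: BusRd,Flush
[15] P2: load  L5 | P0:I, P1:S(89), P2:S(89) | bus: BusRd,Flush
[16] P0: store L7 := 95 | P0:M(95), P1:I, P2:I | bus: BusRdX
[17] P0: load  L7 | P0:M(95), P1:I, P2:I | bus: none
[18] P2: load  L0 | P0:I, P1:S(60), P2:S(60) | bus: BusRd
[19] P1: load  L7 | P0:S(95), P1:S(95), P2:I | bus: BusRd,Flush
[20] P2: load  L0 | P0:I, P1:S(60), P2:S(60) | bus: none
[21] P2: store L0 := 93 | P0:I, P1:I, P2:M(93) | bus: BusUpgr
[22] P0: store L5 := 9 | P0:M(9), P1:I, P2:I | bus: BusRdX
[23] P1: store L4 := 5 | P0:I, P1:M(5), P2:I | bus: BusRdX,Flush
[24] P0: store L7 := 70 | P0:M(70), P1:I, P2:I | bus: BusUpgr
[25] P2: load  L0 | P0:I, P1:I, P2:M(93) | bus: none

invalidations = 2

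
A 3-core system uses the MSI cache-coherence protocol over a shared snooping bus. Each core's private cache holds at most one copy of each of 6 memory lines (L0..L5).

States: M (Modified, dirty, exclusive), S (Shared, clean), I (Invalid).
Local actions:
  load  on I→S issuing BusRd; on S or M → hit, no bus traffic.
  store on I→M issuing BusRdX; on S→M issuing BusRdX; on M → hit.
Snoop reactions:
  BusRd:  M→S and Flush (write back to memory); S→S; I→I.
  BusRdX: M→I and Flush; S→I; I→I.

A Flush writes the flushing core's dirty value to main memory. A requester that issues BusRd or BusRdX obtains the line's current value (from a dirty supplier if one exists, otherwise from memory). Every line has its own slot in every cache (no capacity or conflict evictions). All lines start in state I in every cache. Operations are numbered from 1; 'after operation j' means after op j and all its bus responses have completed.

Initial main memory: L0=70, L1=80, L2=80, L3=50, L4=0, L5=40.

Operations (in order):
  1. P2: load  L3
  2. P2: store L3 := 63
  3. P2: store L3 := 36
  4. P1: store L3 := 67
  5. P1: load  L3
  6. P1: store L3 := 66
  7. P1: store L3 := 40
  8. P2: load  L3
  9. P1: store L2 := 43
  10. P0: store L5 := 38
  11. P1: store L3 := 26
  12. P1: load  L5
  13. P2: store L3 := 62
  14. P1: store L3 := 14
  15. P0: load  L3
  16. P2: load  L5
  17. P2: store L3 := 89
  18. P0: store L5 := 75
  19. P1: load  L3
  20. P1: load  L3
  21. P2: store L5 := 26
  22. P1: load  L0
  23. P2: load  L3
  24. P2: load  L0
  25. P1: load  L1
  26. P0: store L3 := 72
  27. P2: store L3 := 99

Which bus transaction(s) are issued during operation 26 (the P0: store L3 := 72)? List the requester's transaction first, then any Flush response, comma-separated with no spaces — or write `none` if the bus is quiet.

step 1: P2: load  L3  ⟶  IIS  (L3)  txn=BusRd  M[L3]=50
step 2: P2: store L3 := 63  ⟶  IIM  (L3)  txn=BusRdX  M[L3]=50
step 3: P2: store L3 := 36  ⟶  IIM  (L3)  txn=∅  M[L3]=50
step 4: P1: store L3 := 67  ⟶  IMI  (L3)  txn=BusRdX+Flush  M[L3]=36
step 5: P1: load  L3  ⟶  IMI  (L3)  txn=∅  M[L3]=36
step 6: P1: store L3 := 66  ⟶  IMI  (L3)  txn=∅  M[L3]=36
step 7: P1: store L3 := 40  ⟶  IMI  (L3)  txn=∅  M[L3]=36
step 8: P2: load  L3  ⟶  ISS  (L3)  txn=BusRd+Flush  M[L3]=40
step 9: P1: store L2 := 43  ⟶  IMI  (L2)  txn=BusRdX  M[L2]=80
step 10: P0: store L5 := 38  ⟶  MII  (L5)  txn=BusRdX  M[L5]=40
step 11: P1: store L3 := 26  ⟶  IMI  (L3)  txn=BusRdX  M[L3]=40
step 12: P1: load  L5  ⟶  SSI  (L5)  txn=BusRd+Flush  M[L5]=38
step 13: P2: store L3 := 62  ⟶  IIM  (L3)  txn=BusRdX+Flush  M[L3]=26
step 14: P1: store L3 := 14  ⟶  IMI  (L3)  txn=BusRdX+Flush  M[L3]=62
step 15: P0: load  L3  ⟶  SSI  (L3)  txn=BusRd+Flush  M[L3]=14
step 16: P2: load  L5  ⟶  SSS  (L5)  txn=BusRd  M[L5]=38
step 17: P2: store L3 := 89  ⟶  IIM  (L3)  txn=BusRdX  M[L3]=14
step 18: P0: store L5 := 75  ⟶  MII  (L5)  txn=BusRdX  M[L5]=38
step 19: P1: load  L3  ⟶  ISS  (L3)  txn=BusRd+Flush  M[L3]=89
step 20: P1: load  L3  ⟶  ISS  (L3)  txn=∅  M[L3]=89
step 21: P2: store L5 := 26  ⟶  IIM  (L5)  txn=BusRdX+Flush  M[L5]=75
step 22: P1: load  L0  ⟶  ISI  (L0)  txn=BusRd  M[L0]=70
step 23: P2: load  L3  ⟶  ISS  (L3)  txn=∅  M[L3]=89
step 24: P2: load  L0  ⟶  ISS  (L0)  txn=BusRd  M[L0]=70
step 25: P1: load  L1  ⟶  ISI  (L1)  txn=BusRd  M[L1]=80
step 26: P0: store L3 := 72  ⟶  MII  (L3)  txn=BusRdX  M[L3]=89
step 27: P2: store L3 := 99  ⟶  IIM  (L3)  txn=BusRdX+Flush  M[L3]=72

bus = BusRdX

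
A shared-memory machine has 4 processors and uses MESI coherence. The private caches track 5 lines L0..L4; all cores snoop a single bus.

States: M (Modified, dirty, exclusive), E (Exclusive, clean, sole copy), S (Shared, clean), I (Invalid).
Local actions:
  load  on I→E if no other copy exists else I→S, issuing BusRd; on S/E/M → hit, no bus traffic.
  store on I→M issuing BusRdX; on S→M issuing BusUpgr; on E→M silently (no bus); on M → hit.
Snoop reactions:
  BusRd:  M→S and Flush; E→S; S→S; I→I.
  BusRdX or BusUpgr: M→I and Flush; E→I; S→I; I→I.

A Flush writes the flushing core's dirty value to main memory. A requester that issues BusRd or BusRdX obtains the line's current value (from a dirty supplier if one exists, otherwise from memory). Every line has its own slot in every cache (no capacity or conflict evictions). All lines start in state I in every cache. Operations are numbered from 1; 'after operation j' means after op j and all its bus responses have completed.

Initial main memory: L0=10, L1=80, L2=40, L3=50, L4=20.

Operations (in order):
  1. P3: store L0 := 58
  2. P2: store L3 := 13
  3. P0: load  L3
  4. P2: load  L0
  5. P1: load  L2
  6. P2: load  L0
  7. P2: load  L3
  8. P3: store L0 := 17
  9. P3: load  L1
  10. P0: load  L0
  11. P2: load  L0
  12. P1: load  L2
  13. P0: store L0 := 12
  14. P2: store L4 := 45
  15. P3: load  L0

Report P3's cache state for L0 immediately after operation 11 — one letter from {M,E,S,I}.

state = S

1. P3: store L0 := 58  bus=[BusRdX]  L0: P0=I P1=I P2=I P3=M  mem[L0]=10
2. P2: store L3 := 13  bus=[BusRdX]  L3: P0=I P1=I P2=M P3=I  mem[L3]=50
3. P0: load  L3  bus=[BusRd,Flush]  L3: P0=S P1=I P2=S P3=I  mem[L3]=13
4. P2: load  L0  bus=[BusRd,Flush]  L0: P0=I P1=I P2=S P3=S  mem[L0]=58
5. P1: load  L2  bus=[BusRd]  L2: P0=I P1=E P2=I P3=I  mem[L2]=40
6. P2: load  L0  bus=[-]  L0: P0=I P1=I P2=S P3=S  mem[L0]=58
7. P2: load  L3  bus=[-]  L3: P0=S P1=I P2=S P3=I  mem[L3]=13
8. P3: store L0 := 17  bus=[BusUpgr]  L0: P0=I P1=I P2=I P3=M  mem[L0]=58
9. P3: load  L1  bus=[BusRd]  L1: P0=I P1=I P2=I P3=E  mem[L1]=80
10. P0: load  L0  bus=[BusRd,Flush]  L0: P0=S P1=I P2=I P3=S  mem[L0]=17
11. P2: load  L0  bus=[BusRd]  L0: P0=S P1=I P2=S P3=S  mem[L0]=17
12. P1: load  L2  bus=[-]  L2: P0=I P1=E P2=I P3=I  mem[L2]=40
13. P0: store L0 := 12  bus=[BusUpgr]  L0: P0=M P1=I P2=I P3=I  mem[L0]=17
14. P2: store L4 := 45  bus=[BusRdX]  L4: P0=I P1=I P2=M P3=I  mem[L4]=20
15. P3: load  L0  bus=[BusRd,Flush]  L0: P0=S P1=I P2=I P3=S  mem[L0]=12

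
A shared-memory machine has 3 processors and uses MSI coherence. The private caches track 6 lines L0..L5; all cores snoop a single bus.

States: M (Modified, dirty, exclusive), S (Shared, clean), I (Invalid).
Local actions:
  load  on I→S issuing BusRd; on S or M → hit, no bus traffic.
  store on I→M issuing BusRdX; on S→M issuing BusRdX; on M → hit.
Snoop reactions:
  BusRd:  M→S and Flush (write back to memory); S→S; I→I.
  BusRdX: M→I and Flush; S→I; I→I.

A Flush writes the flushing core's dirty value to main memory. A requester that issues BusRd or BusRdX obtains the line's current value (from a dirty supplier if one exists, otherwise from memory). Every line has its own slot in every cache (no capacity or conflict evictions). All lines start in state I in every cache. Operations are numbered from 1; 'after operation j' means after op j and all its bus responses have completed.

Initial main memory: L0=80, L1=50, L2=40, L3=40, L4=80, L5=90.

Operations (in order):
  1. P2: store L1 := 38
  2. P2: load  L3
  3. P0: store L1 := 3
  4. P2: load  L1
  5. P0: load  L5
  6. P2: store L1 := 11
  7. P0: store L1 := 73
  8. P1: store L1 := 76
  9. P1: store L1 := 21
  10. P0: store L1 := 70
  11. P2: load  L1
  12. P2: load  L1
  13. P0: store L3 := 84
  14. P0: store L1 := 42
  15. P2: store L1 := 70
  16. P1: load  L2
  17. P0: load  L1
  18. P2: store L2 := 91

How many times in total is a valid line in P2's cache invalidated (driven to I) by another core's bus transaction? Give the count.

1. P2: store L1 := 38  bus=[BusRdX]  L1: P0=I P1=I P2=M  mem[L1]=50
2. P2: load  L3  bus=[BusRd]  L3: P0=I P1=I P2=S  mem[L3]=40
3. P0: store L1 := 3  bus=[BusRdX,Flush]  L1: P0=M P1=I P2=I  mem[L1]=38
4. P2: load  L1  bus=[BusRd,Flush]  L1: P0=S P1=I P2=S  mem[L1]=3
5. P0: load  L5  bus=[BusRd]  L5: P0=S P1=I P2=I  mem[L5]=90
6. P2: store L1 := 11  bus=[BusRdX]  L1: P0=I P1=I P2=M  mem[L1]=3
7. P0: store L1 := 73  bus=[BusRdX,Flush]  L1: P0=M P1=I P2=I  mem[L1]=11
8. P1: store L1 := 76  bus=[BusRdX,Flush]  L1: P0=I P1=M P2=I  mem[L1]=73
9. P1: store L1 := 21  bus=[-]  L1: P0=I P1=M P2=I  mem[L1]=73
10. P0: store L1 := 70  bus=[BusRdX,Flush]  L1: P0=M P1=I P2=I  mem[L1]=21
11. P2: load  L1  bus=[BusRd,Flush]  L1: P0=S P1=I P2=S  mem[L1]=70
12. P2: load  L1  bus=[-]  L1: P0=S P1=I P2=S  mem[L1]=70
13. P0: store L3 := 84  bus=[BusRdX]  L3: P0=M P1=I P2=I  mem[L3]=40
14. P0: store L1 := 42  bus=[BusRdX]  L1: P0=M P1=I P2=I  mem[L1]=70
15. P2: store L1 := 70  bus=[BusRdX,Flush]  L1: P0=I P1=I P2=M  mem[L1]=42
16. P1: load  L2  bus=[BusRd]  L2: P0=I P1=S P2=I  mem[L2]=40
17. P0: load  L1  bus=[BusRd,Flush]  L1: P0=S P1=I P2=S  mem[L1]=70
18. P2: store L2 := 91  bus=[BusRdX]  L2: P0=I P1=I P2=M  mem[L2]=40

invalidations = 4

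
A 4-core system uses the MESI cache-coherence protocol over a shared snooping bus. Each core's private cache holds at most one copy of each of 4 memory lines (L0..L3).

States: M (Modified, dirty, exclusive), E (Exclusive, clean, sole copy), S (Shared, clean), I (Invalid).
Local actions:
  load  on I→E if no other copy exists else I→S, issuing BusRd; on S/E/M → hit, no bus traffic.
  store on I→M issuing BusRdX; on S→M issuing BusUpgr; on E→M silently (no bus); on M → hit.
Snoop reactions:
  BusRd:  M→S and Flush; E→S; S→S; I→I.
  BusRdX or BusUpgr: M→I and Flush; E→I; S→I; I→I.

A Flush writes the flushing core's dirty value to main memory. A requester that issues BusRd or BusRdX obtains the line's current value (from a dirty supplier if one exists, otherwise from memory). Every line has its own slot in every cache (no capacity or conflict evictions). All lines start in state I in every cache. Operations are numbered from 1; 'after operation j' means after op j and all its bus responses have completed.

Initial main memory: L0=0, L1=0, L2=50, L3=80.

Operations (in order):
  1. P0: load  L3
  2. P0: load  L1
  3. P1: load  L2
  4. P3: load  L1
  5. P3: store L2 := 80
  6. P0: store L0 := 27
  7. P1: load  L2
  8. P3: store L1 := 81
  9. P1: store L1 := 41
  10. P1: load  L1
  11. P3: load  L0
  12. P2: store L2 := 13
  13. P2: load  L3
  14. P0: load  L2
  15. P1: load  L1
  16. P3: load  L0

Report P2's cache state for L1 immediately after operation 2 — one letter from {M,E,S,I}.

state = I

  op1 P0: load  L3 → E/I/I/I on L3; bus BusRd; mem=80
  op2 P0: load  L1 → E/I/I/I on L1; bus BusRd; mem=0
  op3 P1: load  L2 → I/E/I/I on L2; bus BusRd; mem=50
  op4 P3: load  L1 → S/I/I/S on L1; bus BusRd; mem=0
  op5 P3: store L2 := 80 → I/I/I/M on L2; bus BusRdX; mem=50
  op6 P0: store L0 := 27 → M/I/I/I on L0; bus BusRdX; mem=0
  op7 P1: load  L2 → I/S/I/S on L2; bus BusRd Flush; mem=80
  op8 P3: store L1 := 81 → I/I/I/M on L1; bus BusUpgr; mem=0
  op9 P1: store L1 := 41 → I/M/I/I on L1; bus BusRdX Flush; mem=81
  op10 P1: load  L1 → I/M/I/I on L1; bus (none); mem=81
  op11 P3: load  L0 → S/I/I/S on L0; bus BusRd Flush; mem=27
  op12 P2: store L2 := 13 → I/I/M/I on L2; bus BusRdX; mem=80
  op13 P2: load  L3 → S/I/S/I on L3; bus BusRd; mem=80
  op14 P0: load  L2 → S/I/S/I on L2; bus BusRd Flush; mem=13
  op15 P1: load  L1 → I/M/I/I on L1; bus (none); mem=81
  op16 P3: load  L0 → S/I/I/S on L0; bus (none); mem=27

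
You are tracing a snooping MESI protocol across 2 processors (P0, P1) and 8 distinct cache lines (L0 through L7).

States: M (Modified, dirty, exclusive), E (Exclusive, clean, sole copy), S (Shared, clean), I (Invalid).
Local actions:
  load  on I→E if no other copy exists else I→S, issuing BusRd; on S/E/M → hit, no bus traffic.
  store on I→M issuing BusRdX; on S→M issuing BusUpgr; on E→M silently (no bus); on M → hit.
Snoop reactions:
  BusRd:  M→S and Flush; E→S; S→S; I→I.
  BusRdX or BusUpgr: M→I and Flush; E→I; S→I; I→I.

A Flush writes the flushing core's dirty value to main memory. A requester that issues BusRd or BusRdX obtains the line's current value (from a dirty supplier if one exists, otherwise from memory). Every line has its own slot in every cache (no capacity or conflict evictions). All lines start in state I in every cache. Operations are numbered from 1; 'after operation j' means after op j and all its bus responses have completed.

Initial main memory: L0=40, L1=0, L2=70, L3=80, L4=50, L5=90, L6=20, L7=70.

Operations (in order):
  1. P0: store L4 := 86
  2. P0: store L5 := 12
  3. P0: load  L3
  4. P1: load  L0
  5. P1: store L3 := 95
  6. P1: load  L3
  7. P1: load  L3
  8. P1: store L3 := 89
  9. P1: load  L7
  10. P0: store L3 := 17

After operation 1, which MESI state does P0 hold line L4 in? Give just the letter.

  op1 P0: store L4 := 86 → M/I on L4; bus BusRdX; mem=50
  op2 P0: store L5 := 12 → M/I on L5; bus BusRdX; mem=90
  op3 P0: load  L3 → E/I on L3; bus BusRd; mem=80
  op4 P1: load  L0 → I/E on L0; bus BusRd; mem=40
  op5 P1: store L3 := 95 → I/M on L3; bus BusRdX; mem=80
  op6 P1: load  L3 → I/M on L3; bus (none); mem=80
  op7 P1: load  L3 → I/M on L3; bus (none); mem=80
  op8 P1: store L3 := 89 → I/M on L3; bus (none); mem=80
  op9 P1: load  L7 → I/E on L7; bus BusRd; mem=70
  op10 P0: store L3 := 17 → M/I on L3; bus BusRdX Flush; mem=89

state = M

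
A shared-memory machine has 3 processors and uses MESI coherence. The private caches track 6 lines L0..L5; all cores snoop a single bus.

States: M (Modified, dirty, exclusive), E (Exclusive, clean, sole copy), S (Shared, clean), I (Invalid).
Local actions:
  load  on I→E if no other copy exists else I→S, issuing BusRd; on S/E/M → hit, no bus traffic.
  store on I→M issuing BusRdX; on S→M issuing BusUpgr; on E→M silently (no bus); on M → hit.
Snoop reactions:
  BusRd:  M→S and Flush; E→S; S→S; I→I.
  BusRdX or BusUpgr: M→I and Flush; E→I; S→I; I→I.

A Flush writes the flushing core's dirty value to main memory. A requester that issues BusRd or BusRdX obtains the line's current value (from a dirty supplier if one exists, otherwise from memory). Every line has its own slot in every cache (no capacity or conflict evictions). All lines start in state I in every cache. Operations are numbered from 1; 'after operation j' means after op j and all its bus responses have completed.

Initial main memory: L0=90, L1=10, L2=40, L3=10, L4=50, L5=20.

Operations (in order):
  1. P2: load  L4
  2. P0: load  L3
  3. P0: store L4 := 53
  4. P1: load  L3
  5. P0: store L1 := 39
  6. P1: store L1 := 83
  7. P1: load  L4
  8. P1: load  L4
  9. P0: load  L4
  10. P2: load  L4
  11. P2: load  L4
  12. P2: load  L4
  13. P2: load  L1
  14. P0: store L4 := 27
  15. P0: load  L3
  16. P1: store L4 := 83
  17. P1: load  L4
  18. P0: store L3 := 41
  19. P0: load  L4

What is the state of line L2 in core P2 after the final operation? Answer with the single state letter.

state = I

step 1: P2: load  L4  ⟶  IIE  (L4)  txn=BusRd  M[L4]=50
step 2: P0: load  L3  ⟶  EII  (L3)  txn=BusRd  M[L3]=10
step 3: P0: store L4 := 53  ⟶  MII  (L4)  txn=BusRdX  M[L4]=50
step 4: P1: load  L3  ⟶  SSI  (L3)  txn=BusRd  M[L3]=10
step 5: P0: store L1 := 39  ⟶  MII  (L1)  txn=BusRdX  M[L1]=10
step 6: P1: store L1 := 83  ⟶  IMI  (L1)  txn=BusRdX+Flush  M[L1]=39
step 7: P1: load  L4  ⟶  SSI  (L4)  txn=BusRd+Flush  M[L4]=53
step 8: P1: load  L4  ⟶  SSI  (L4)  txn=∅  M[L4]=53
step 9: P0: load  L4  ⟶  SSI  (L4)  txn=∅  M[L4]=53
step 10: P2: load  L4  ⟶  SSS  (L4)  txn=BusRd  M[L4]=53
step 11: P2: load  L4  ⟶  SSS  (L4)  txn=∅  M[L4]=53
step 12: P2: load  L4  ⟶  SSS  (L4)  txn=∅  M[L4]=53
step 13: P2: load  L1  ⟶  ISS  (L1)  txn=BusRd+Flush  M[L1]=83
step 14: P0: store L4 := 27  ⟶  MII  (L4)  txn=BusUpgr  M[L4]=53
step 15: P0: load  L3  ⟶  SSI  (L3)  txn=∅  M[L3]=10
step 16: P1: store L4 := 83  ⟶  IMI  (L4)  txn=BusRdX+Flush  M[L4]=27
step 17: P1: load  L4  ⟶  IMI  (L4)  txn=∅  M[L4]=27
step 18: P0: store L3 := 41  ⟶  MII  (L3)  txn=BusUpgr  M[L3]=10
step 19: P0: load  L4  ⟶  SSI  (L4)  txn=BusRd+Flush  M[L4]=83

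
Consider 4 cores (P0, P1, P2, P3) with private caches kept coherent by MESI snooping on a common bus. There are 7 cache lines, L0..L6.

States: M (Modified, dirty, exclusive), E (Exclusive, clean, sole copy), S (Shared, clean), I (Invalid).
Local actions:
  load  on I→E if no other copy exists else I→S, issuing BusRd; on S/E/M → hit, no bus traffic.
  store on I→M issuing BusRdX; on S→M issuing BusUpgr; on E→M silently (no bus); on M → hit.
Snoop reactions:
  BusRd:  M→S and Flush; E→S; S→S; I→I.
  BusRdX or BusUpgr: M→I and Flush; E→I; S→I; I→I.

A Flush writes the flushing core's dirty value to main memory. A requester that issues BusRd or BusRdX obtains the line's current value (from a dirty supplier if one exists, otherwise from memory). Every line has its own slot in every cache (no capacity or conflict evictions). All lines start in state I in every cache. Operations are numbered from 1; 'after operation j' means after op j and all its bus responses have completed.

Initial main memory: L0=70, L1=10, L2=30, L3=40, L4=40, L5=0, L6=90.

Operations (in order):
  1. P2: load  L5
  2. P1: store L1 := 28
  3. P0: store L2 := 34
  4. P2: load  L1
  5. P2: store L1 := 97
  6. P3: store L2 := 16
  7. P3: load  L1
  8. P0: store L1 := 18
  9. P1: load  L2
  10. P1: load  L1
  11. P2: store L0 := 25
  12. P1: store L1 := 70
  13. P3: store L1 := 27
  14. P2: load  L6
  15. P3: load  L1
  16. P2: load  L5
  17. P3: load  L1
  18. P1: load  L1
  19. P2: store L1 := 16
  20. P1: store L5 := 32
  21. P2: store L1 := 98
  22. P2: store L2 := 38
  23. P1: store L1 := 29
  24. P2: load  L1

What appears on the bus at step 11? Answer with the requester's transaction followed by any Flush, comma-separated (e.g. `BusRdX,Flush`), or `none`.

bus = BusRdX

step 1: P2: load  L5  ⟶  IIEI  (L5)  txn=BusRd  M[L5]=0
step 2: P1: store L1 := 28  ⟶  IMII  (L1)  txn=BusRdX  M[L1]=10
step 3: P0: store L2 := 34  ⟶  MIII  (L2)  txn=BusRdX  M[L2]=30
step 4: P2: load  L1  ⟶  ISSI  (L1)  txn=BusRd+Flush  M[L1]=28
step 5: P2: store L1 := 97  ⟶  IIMI  (L1)  txn=BusUpgr  M[L1]=28
step 6: P3: store L2 := 16  ⟶  IIIM  (L2)  txn=BusRdX+Flush  M[L2]=34
step 7: P3: load  L1  ⟶  IISS  (L1)  txn=BusRd+Flush  M[L1]=97
step 8: P0: store L1 := 18  ⟶  MIII  (L1)  txn=BusRdX  M[L1]=97
step 9: P1: load  L2  ⟶  ISIS  (L2)  txn=BusRd+Flush  M[L2]=16
step 10: P1: load  L1  ⟶  SSII  (L1)  txn=BusRd+Flush  M[L1]=18
step 11: P2: store L0 := 25  ⟶  IIMI  (L0)  txn=BusRdX  M[L0]=70
step 12: P1: store L1 := 70  ⟶  IMII  (L1)  txn=BusUpgr  M[L1]=18
step 13: P3: store L1 := 27  ⟶  IIIM  (L1)  txn=BusRdX+Flush  M[L1]=70
step 14: P2: load  L6  ⟶  IIEI  (L6)  txn=BusRd  M[L6]=90
step 15: P3: load  L1  ⟶  IIIM  (L1)  txn=∅  M[L1]=70
step 16: P2: load  L5  ⟶  IIEI  (L5)  txn=∅  M[L5]=0
step 17: P3: load  L1  ⟶  IIIM  (L1)  txn=∅  M[L1]=70
step 18: P1: load  L1  ⟶  ISIS  (L1)  txn=BusRd+Flush  M[L1]=27
step 19: P2: store L1 := 16  ⟶  IIMI  (L1)  txn=BusRdX  M[L1]=27
step 20: P1: store L5 := 32  ⟶  IMII  (L5)  txn=BusRdX  M[L5]=0
step 21: P2: store L1 := 98  ⟶  IIMI  (L1)  txn=∅  M[L1]=27
step 22: P2: store L2 := 38  ⟶  IIMI  (L2)  txn=BusRdX  M[L2]=16
step 23: P1: store L1 := 29  ⟶  IMII  (L1)  txn=BusRdX+Flush  M[L1]=98
step 24: P2: load  L1  ⟶  ISSI  (L1)  txn=BusRd+Flush  M[L1]=29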